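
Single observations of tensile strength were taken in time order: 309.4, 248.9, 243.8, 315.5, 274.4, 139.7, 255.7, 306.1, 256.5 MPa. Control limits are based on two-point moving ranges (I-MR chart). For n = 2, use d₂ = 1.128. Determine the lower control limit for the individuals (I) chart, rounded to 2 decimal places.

85.21

X̄ = (309.4 + 248.9 + 243.8 + 315.5 + 274.4 + 139.7 + 255.7 + 306.1 + 256.5) / 9 = 261.1111
Moving ranges: 60.5, 5.1, 71.7, 41.1, 134.7, 116.0, 50.4, 49.6; M̄R̄ = 529.1000 / 8 = 66.1375
LCL = X̄ − 3·M̄R̄/d₂ = 261.1111 − 3 × 66.1375 / 1.128 = 85.2135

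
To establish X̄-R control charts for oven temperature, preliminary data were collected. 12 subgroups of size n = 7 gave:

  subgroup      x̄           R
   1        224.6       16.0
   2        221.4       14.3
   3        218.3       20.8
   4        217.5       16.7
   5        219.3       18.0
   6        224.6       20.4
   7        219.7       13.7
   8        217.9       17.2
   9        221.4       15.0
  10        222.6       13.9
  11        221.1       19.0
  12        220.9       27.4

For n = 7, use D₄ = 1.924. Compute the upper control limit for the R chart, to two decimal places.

R̄ = (16.0 + 14.3 + 20.8 + 16.7 + 18.0 + 20.4 + 13.7 + 17.2 + 15.0 + 13.9 + 19.0 + 27.4) / 12 = 212.4000 / 12 = 17.7000
UCL_R = D₄·R̄ = 1.924 × 17.7000 = 34.0548

34.05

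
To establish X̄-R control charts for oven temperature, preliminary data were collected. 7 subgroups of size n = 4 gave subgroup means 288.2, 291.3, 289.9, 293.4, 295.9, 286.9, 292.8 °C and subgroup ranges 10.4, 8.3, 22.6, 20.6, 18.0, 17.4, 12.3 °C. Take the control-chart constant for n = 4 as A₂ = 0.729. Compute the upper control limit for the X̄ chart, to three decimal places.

X̄̄ = (288.2 + 291.3 + 289.9 + 293.4 + 295.9 + 286.9 + 292.8) / 7 = 2038.4000 / 7 = 291.2000
R̄ = (10.4 + 8.3 + 22.6 + 20.6 + 18.0 + 17.4 + 12.3) / 7 = 109.6000 / 7 = 15.6571
UCL = X̄̄ + A₂·R̄ = 291.2000 + 0.729 × 15.6571 = 302.6141

302.614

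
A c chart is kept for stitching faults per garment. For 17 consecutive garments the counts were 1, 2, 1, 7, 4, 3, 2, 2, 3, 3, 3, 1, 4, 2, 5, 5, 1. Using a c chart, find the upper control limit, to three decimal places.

c̄ = (1 + 2 + 1 + 7 + 4 + 3 + 2 + 2 + 3 + 3 + 3 + 1 + 4 + 2 + 5 + 5 + 1) / 17 = 49 / 17 = 2.8824
UCL = c̄ + 3√c̄ = 2.8824 + 3 × √2.8824 = 2.8824 + 3 × 1.6977 = 7.9756

7.976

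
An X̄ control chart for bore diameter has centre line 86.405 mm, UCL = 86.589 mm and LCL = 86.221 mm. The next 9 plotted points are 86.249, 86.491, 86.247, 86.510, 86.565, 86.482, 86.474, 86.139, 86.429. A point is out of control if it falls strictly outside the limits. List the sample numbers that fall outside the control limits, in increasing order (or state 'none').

Compare each point to [86.221, 86.589]: sample 8 = 86.139 < LCL.

8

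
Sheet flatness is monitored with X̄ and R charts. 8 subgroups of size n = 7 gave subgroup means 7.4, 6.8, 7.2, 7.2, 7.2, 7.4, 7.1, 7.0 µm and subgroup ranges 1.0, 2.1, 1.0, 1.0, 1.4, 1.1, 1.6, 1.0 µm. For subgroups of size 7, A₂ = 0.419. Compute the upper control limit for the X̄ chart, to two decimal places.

7.70

X̄̄ = (7.4 + 6.8 + 7.2 + 7.2 + 7.2 + 7.4 + 7.1 + 7.0) / 8 = 57.3000 / 8 = 7.1625
R̄ = (1.0 + 2.1 + 1.0 + 1.0 + 1.4 + 1.1 + 1.6 + 1.0) / 8 = 10.2000 / 8 = 1.2750
UCL = X̄̄ + A₂·R̄ = 7.1625 + 0.419 × 1.2750 = 7.6967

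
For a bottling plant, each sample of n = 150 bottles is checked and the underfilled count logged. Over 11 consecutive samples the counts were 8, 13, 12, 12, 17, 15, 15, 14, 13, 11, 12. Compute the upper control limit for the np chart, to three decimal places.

23.214

p̄ = Σdᵢ / (k·n) = 142 / (11 × 150) = 0.08606
UCL = np̄ + 3·√(np̄(1−p̄)) = 12.9091 + 3 × √(12.9091×0.91394) = 12.9091 + 3 × 3.4348 = 23.2136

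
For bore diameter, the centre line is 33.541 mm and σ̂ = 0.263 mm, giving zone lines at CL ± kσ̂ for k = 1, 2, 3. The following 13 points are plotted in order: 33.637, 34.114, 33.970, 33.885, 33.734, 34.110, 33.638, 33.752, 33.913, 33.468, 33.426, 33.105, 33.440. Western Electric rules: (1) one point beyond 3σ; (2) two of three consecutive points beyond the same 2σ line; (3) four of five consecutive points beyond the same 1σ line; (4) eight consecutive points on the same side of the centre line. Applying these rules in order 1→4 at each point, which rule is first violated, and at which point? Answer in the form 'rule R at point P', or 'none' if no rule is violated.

Zone of each point (C = within 1σ̂, B = 1σ̂–2σ̂, A = 2σ̂–3σ̂, * = beyond 3σ̂; sign = side of CL): 1:+C, 2:+A, 3:+B, 4:+B, 5:+C, 6:+A, 7:+C, 8:+C, 9:+B, 10:-C, 11:-C, 12:-B, 13:-C
Rule 3 (four of five consecutive points beyond the same 1σ limit) is satisfied at point 6.

rule 3 at point 6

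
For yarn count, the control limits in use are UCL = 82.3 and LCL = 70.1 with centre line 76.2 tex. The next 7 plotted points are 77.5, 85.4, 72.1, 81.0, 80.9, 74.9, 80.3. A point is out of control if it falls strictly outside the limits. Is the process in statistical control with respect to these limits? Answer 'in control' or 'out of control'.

Compare each point to [70.1, 82.3]: sample 2 = 85.4 > UCL.

out of control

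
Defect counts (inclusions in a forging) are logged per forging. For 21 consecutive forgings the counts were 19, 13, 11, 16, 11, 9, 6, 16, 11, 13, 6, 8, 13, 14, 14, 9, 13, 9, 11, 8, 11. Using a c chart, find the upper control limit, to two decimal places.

c̄ = (19 + 13 + 11 + 16 + 11 + 9 + 6 + 16 + 11 + 13 + 6 + 8 + 13 + 14 + 14 + 9 + 13 + 9 + 11 + 8 + 11) / 21 = 241 / 21 = 11.4762
UCL = c̄ + 3√c̄ = 11.4762 + 3 × √11.4762 = 11.4762 + 3 × 3.3877 = 21.6391

21.64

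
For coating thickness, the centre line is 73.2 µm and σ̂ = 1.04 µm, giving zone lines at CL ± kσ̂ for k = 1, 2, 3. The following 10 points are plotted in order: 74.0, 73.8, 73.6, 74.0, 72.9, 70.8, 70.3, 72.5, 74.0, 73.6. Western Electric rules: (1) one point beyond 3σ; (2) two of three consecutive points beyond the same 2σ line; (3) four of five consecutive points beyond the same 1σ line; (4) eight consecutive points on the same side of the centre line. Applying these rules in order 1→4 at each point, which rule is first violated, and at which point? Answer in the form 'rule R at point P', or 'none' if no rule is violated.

Zone of each point (C = within 1σ̂, B = 1σ̂–2σ̂, A = 2σ̂–3σ̂, * = beyond 3σ̂; sign = side of CL): 1:+C, 2:+C, 3:+C, 4:+C, 5:-C, 6:-A, 7:-A, 8:-C, 9:+C, 10:+C
Rule 2 (two of three consecutive points beyond the same 2σ limit) is satisfied at point 7.

rule 2 at point 7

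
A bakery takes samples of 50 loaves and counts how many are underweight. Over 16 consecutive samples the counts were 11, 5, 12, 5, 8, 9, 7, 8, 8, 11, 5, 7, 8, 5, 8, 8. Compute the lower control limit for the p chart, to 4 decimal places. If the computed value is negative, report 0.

p̄ = Σdᵢ / (k·n) = 125 / (16 × 50) = 0.15625
LCL = p̄ − 3·√(p̄(1−p̄)/n) = 0.15625 − 3 × 0.05135 = 0.00220

0.0022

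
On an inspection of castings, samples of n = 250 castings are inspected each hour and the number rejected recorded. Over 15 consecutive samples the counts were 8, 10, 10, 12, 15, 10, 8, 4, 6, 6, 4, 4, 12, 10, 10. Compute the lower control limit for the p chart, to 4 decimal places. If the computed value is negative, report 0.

p̄ = Σdᵢ / (k·n) = 129 / (15 × 250) = 0.03440
LCL = p̄ − 3·√(p̄(1−p̄)/n) = 0.03440 − 3 × 0.01153 = -0.00018 → 0 (negative, so LCL = 0)

0.0000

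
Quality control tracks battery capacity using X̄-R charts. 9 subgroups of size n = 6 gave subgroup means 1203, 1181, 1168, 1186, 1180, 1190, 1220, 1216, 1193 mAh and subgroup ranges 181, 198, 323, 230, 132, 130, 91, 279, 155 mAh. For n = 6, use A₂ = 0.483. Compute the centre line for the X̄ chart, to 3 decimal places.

X̄̄ = (1203 + 1181 + 1168 + 1186 + 1180 + 1190 + 1220 + 1216 + 1193) / 9 = 10737.0000 / 9 = 1193.0000
CL = X̄̄ = 1193.0000

1193.000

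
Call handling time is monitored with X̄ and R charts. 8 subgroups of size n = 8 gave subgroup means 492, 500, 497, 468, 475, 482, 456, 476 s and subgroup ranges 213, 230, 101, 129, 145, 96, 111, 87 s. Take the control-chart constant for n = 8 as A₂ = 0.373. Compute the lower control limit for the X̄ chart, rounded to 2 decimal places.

428.90

X̄̄ = (492 + 500 + 497 + 468 + 475 + 482 + 456 + 476) / 8 = 3846.0000 / 8 = 480.7500
R̄ = (213 + 230 + 101 + 129 + 145 + 96 + 111 + 87) / 8 = 1112.0000 / 8 = 139.0000
LCL = X̄̄ − A₂·R̄ = 480.7500 − 0.373 × 139.0000 = 428.9030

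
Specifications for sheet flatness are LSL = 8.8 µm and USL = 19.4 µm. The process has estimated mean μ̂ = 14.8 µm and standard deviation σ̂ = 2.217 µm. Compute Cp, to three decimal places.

0.797

Cp = (USL − LSL) / (6σ̂) = (19.4 − 8.8) / (6 × 2.217) = 10.6000 / 13.3020 = 0.7969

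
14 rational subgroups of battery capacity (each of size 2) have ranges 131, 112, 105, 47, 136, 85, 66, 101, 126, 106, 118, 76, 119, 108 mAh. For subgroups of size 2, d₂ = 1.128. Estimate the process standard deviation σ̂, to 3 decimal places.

90.932

R̄ = (131 + 112 + 105 + 47 + 136 + 85 + 66 + 101 + 126 + 106 + 118 + 76 + 119 + 108) / 14 = 102.5714
σ̂ = R̄ / d₂ = 102.5714 / 1.128 = 90.9321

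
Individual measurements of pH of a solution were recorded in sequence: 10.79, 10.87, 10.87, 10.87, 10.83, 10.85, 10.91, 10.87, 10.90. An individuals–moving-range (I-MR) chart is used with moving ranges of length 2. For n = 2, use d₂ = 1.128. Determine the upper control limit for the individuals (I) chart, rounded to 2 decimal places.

X̄ = (10.79 + 10.87 + 10.87 + 10.87 + 10.83 + 10.85 + 10.91 + 10.87 + 10.90) / 9 = 10.8622
Moving ranges: 0.08, 0.00, 0.00, 0.04, 0.02, 0.06, 0.04, 0.03; M̄R̄ = 0.2700 / 8 = 0.0338
UCL = X̄ + 3·M̄R̄/d₂ = 10.8622 + 3 × 0.0338 / 1.128 = 10.9520

10.95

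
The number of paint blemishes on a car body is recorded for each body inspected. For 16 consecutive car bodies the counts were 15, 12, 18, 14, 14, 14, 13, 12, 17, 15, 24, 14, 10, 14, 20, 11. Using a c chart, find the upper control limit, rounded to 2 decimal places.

26.36

c̄ = (15 + 12 + 18 + 14 + 14 + 14 + 13 + 12 + 17 + 15 + 24 + 14 + 10 + 14 + 20 + 11) / 16 = 237 / 16 = 14.8125
UCL = c̄ + 3√c̄ = 14.8125 + 3 × √14.8125 = 14.8125 + 3 × 3.8487 = 26.3586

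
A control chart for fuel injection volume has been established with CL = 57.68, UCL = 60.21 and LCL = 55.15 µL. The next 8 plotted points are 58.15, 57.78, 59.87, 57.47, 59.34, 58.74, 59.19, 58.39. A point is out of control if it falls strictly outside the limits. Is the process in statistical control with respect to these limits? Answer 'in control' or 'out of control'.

in control

All 8 points lie within [55.15, 60.21].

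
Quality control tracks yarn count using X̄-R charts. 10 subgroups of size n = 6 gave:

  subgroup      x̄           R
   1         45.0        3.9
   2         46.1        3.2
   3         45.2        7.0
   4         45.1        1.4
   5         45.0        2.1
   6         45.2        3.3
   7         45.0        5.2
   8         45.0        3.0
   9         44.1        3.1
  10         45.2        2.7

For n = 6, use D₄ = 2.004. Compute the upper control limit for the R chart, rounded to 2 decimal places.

6.99

R̄ = (3.9 + 3.2 + 7.0 + 1.4 + 2.1 + 3.3 + 5.2 + 3.0 + 3.1 + 2.7) / 10 = 34.9000 / 10 = 3.4900
UCL_R = D₄·R̄ = 2.004 × 3.4900 = 6.9940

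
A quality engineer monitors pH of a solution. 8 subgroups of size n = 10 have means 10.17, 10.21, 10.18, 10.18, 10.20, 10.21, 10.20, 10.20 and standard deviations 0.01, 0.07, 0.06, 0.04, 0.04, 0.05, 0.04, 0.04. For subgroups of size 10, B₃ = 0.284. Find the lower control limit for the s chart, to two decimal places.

0.01

s̄ = (0.01 + 0.07 + 0.06 + 0.04 + 0.04 + 0.05 + 0.04 + 0.04) / 8 = 0.0438
LCL_s = B₃·s̄ = 0.284 × 0.0438 = 0.0124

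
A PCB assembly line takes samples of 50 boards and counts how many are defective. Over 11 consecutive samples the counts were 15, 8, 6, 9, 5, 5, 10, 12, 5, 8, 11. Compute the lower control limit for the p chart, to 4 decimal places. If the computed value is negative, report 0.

0.0112

p̄ = Σdᵢ / (k·n) = 94 / (11 × 50) = 0.17091
LCL = p̄ − 3·√(p̄(1−p̄)/n) = 0.17091 − 3 × 0.05324 = 0.01120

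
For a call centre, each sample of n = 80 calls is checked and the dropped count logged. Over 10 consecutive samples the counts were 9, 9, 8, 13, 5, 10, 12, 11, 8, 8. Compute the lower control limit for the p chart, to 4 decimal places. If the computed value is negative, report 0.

p̄ = Σdᵢ / (k·n) = 93 / (10 × 80) = 0.11625
LCL = p̄ − 3·√(p̄(1−p̄)/n) = 0.11625 − 3 × 0.03584 = 0.00874

0.0087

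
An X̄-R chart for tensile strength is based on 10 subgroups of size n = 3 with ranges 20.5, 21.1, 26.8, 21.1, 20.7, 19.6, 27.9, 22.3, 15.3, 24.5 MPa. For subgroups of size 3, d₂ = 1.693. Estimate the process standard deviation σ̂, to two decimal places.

12.98

R̄ = (20.5 + 21.1 + 26.8 + 21.1 + 20.7 + 19.6 + 27.9 + 22.3 + 15.3 + 24.5) / 10 = 21.9800
σ̂ = R̄ / d₂ = 21.9800 / 1.693 = 12.9829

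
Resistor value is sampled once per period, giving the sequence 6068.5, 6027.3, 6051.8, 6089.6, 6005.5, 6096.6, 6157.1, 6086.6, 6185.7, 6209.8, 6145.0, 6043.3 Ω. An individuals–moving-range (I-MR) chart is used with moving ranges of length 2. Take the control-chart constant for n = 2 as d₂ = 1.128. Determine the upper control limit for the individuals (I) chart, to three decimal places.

X̄ = (6068.5 + 6027.3 + 6051.8 + 6089.6 + 6005.5 + 6096.6 + 6157.1 + 6086.6 + 6185.7 + 6209.8 + 6145.0 + 6043.3) / 12 = 6097.2333
Moving ranges: 41.2, 24.5, 37.8, 84.1, 91.1, 60.5, 70.5, 99.1, 24.1, 64.8, 101.7; M̄R̄ = 699.4000 / 11 = 63.5818
UCL = X̄ + 3·M̄R̄/d₂ = 6097.2333 + 3 × 63.5818 / 1.128 = 6266.3339

6266.334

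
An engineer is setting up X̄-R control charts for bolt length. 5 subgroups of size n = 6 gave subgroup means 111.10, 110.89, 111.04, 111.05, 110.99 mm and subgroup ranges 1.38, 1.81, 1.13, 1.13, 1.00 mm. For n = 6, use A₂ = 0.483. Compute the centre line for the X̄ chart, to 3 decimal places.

X̄̄ = (111.10 + 110.89 + 111.04 + 111.05 + 110.99) / 5 = 555.0700 / 5 = 111.0140
CL = X̄̄ = 111.0140

111.014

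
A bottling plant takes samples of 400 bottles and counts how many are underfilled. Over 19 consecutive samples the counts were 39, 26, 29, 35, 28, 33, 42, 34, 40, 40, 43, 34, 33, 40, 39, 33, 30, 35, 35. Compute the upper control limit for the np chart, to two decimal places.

52.15

p̄ = Σdᵢ / (k·n) = 668 / (19 × 400) = 0.08789
UCL = np̄ + 3·√(np̄(1−p̄)) = 35.1579 + 3 × √(35.1579×0.91211) = 35.1579 + 3 × 5.6628 = 52.1464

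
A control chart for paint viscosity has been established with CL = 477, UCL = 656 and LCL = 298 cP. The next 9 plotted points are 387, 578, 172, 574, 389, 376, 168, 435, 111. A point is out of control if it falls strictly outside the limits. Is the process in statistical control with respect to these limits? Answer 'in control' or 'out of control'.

Compare each point to [298, 656]: sample 3 = 172 < LCL; sample 7 = 168 < LCL; sample 9 = 111 < LCL.

out of control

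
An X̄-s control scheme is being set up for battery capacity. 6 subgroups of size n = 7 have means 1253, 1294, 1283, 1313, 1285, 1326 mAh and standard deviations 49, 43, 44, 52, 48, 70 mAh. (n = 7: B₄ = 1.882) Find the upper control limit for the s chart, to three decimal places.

95.982

s̄ = (49 + 43 + 44 + 52 + 48 + 70) / 6 = 51.0000
UCL_s = B₄·s̄ = 1.882 × 51.0000 = 95.9820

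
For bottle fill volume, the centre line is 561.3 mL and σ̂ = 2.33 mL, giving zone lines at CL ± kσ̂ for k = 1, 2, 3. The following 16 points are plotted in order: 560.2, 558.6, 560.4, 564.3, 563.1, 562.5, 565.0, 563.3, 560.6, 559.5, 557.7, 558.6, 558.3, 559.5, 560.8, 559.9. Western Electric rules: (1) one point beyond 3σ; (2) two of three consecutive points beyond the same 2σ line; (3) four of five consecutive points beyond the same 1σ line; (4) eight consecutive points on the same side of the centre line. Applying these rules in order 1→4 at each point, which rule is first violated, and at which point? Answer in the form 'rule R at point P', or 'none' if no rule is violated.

rule 4 at point 16

Zone of each point (C = within 1σ̂, B = 1σ̂–2σ̂, A = 2σ̂–3σ̂, * = beyond 3σ̂; sign = side of CL): 1:-C, 2:-B, 3:-C, 4:+B, 5:+C, 6:+C, 7:+B, 8:+C, 9:-C, 10:-C, 11:-B, 12:-B, 13:-B, 14:-C, 15:-C, 16:-C
Rule 4 (eight consecutive points on the same side of the centre line) is satisfied at point 16.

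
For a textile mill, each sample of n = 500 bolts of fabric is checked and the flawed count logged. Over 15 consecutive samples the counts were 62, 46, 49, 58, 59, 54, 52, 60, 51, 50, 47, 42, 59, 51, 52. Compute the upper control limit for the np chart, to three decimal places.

73.416

p̄ = Σdᵢ / (k·n) = 792 / (15 × 500) = 0.10560
UCL = np̄ + 3·√(np̄(1−p̄)) = 52.8000 + 3 × √(52.8000×0.89440) = 52.8000 + 3 × 6.8720 = 73.4160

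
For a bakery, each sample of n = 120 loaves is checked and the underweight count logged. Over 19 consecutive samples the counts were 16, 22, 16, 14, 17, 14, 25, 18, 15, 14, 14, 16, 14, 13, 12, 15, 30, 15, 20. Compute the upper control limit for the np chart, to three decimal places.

28.257

p̄ = Σdᵢ / (k·n) = 320 / (19 × 120) = 0.14035
UCL = np̄ + 3·√(np̄(1−p̄)) = 16.8421 + 3 × √(16.8421×0.85965) = 16.8421 + 3 × 3.8050 = 28.2572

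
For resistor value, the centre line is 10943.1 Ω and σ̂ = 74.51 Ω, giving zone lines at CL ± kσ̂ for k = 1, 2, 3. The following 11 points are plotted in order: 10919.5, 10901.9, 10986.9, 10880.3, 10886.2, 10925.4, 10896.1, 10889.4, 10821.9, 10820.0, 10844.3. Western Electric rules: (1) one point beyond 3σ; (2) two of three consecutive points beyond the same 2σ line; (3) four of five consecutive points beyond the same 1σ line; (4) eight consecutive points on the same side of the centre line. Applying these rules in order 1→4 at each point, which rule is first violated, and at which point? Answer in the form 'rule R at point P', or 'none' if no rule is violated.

rule 4 at point 11

Zone of each point (C = within 1σ̂, B = 1σ̂–2σ̂, A = 2σ̂–3σ̂, * = beyond 3σ̂; sign = side of CL): 1:-C, 2:-C, 3:+C, 4:-C, 5:-C, 6:-C, 7:-C, 8:-C, 9:-B, 10:-B, 11:-B
Rule 4 (eight consecutive points on the same side of the centre line) is satisfied at point 11.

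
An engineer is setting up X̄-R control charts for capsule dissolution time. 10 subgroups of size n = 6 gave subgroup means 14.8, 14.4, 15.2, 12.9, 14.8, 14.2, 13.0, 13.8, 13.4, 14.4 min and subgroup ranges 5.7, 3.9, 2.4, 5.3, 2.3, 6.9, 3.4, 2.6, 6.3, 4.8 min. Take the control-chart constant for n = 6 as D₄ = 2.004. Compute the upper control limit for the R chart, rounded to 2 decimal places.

8.74

R̄ = (5.7 + 3.9 + 2.4 + 5.3 + 2.3 + 6.9 + 3.4 + 2.6 + 6.3 + 4.8) / 10 = 43.6000 / 10 = 4.3600
UCL_R = D₄·R̄ = 2.004 × 4.3600 = 8.7374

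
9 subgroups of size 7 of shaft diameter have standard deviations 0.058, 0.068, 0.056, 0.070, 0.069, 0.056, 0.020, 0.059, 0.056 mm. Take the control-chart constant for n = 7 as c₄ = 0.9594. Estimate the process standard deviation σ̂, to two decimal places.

s̄ = (0.058 + 0.068 + 0.056 + 0.070 + 0.069 + 0.056 + 0.020 + 0.059 + 0.056) / 9 = 0.0569
σ̂ = s̄ / c₄ = 0.0569 / 0.9594 = 0.0593

0.06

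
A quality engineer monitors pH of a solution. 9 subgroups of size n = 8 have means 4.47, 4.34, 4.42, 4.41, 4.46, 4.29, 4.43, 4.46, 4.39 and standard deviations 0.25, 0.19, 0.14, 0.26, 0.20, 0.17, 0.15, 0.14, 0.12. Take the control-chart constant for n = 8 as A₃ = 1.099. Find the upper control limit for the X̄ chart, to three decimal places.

4.606

X̄̄ = (4.47 + 4.34 + 4.42 + 4.41 + 4.46 + 4.29 + 4.43 + 4.46 + 4.39) / 9 = 4.4078
s̄ = (0.25 + 0.19 + 0.14 + 0.26 + 0.20 + 0.17 + 0.15 + 0.14 + 0.12) / 9 = 0.1800
UCL = X̄̄ + A₃·s̄ = 4.4078 + 1.099 × 0.1800 = 4.6056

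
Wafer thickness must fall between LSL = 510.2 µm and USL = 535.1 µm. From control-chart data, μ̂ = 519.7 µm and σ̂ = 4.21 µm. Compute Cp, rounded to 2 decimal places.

0.99

Cp = (USL − LSL) / (6σ̂) = (535.1 − 510.2) / (6 × 4.21) = 24.9000 / 25.2600 = 0.9857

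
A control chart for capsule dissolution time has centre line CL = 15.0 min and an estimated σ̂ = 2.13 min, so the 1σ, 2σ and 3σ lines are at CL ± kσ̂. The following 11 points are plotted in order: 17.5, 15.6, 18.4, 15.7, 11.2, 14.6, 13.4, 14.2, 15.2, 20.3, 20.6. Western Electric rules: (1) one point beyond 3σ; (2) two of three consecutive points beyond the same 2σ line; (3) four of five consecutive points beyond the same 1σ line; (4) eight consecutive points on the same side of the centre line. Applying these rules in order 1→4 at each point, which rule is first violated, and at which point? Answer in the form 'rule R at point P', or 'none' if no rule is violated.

rule 2 at point 11

Zone of each point (C = within 1σ̂, B = 1σ̂–2σ̂, A = 2σ̂–3σ̂, * = beyond 3σ̂; sign = side of CL): 1:+B, 2:+C, 3:+B, 4:+C, 5:-B, 6:-C, 7:-C, 8:-C, 9:+C, 10:+A, 11:+A
Rule 2 (two of three consecutive points beyond the same 2σ limit) is satisfied at point 11.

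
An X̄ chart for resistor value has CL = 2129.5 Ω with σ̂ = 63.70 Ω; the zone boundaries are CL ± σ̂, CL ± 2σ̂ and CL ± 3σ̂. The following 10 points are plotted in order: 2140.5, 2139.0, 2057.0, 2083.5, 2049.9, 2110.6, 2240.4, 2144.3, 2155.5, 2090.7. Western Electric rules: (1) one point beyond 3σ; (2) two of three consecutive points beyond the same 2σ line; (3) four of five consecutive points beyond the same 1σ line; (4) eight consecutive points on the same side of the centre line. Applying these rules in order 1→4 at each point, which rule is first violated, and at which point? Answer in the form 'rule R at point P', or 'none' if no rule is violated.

none

Zone of each point (C = within 1σ̂, B = 1σ̂–2σ̂, A = 2σ̂–3σ̂, * = beyond 3σ̂; sign = side of CL): 1:+C, 2:+C, 3:-B, 4:-C, 5:-B, 6:-C, 7:+B, 8:+C, 9:+C, 10:-C
No rule fires across all 10 points.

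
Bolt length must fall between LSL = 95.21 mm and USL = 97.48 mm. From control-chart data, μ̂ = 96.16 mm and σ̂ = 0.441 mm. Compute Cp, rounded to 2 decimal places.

0.86

Cp = (USL − LSL) / (6σ̂) = (97.48 − 95.21) / (6 × 0.441) = 2.2700 / 2.6460 = 0.8579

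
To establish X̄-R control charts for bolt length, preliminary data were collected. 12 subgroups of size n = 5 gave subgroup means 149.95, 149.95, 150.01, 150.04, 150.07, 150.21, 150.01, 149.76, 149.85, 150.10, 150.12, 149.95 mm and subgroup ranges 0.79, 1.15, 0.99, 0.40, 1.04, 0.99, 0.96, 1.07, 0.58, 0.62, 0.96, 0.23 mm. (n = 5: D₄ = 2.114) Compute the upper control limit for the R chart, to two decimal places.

1.72

R̄ = (0.79 + 1.15 + 0.99 + 0.40 + 1.04 + 0.99 + 0.96 + 1.07 + 0.58 + 0.62 + 0.96 + 0.23) / 12 = 9.7800 / 12 = 0.8150
UCL_R = D₄·R̄ = 2.114 × 0.8150 = 1.7229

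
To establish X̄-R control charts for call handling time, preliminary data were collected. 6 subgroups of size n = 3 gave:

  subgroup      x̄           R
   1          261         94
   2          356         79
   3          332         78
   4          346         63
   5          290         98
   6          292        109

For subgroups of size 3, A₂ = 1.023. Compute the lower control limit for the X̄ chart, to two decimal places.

224.00

X̄̄ = (261 + 356 + 332 + 346 + 290 + 292) / 6 = 1877.0000 / 6 = 312.8333
R̄ = (94 + 79 + 78 + 63 + 98 + 109) / 6 = 521.0000 / 6 = 86.8333
LCL = X̄̄ − A₂·R̄ = 312.8333 − 1.023 × 86.8333 = 224.0028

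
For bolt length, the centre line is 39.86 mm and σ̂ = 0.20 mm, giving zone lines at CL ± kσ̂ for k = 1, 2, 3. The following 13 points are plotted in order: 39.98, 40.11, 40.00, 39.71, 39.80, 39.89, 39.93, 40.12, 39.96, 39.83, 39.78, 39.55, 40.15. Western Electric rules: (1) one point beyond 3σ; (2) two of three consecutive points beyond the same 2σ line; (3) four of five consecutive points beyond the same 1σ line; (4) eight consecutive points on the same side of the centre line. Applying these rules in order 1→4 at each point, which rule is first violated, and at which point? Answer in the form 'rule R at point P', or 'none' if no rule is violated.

none

Zone of each point (C = within 1σ̂, B = 1σ̂–2σ̂, A = 2σ̂–3σ̂, * = beyond 3σ̂; sign = side of CL): 1:+C, 2:+B, 3:+C, 4:-C, 5:-C, 6:+C, 7:+C, 8:+B, 9:+C, 10:-C, 11:-C, 12:-B, 13:+B
No rule fires across all 13 points.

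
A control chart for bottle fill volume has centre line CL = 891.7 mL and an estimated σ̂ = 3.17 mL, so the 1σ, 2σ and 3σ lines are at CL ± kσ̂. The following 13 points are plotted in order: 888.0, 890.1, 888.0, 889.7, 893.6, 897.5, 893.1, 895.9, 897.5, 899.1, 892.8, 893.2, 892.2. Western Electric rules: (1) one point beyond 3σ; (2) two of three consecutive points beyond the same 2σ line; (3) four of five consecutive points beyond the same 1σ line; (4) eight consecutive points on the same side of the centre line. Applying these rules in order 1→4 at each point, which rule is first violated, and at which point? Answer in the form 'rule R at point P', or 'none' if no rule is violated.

rule 3 at point 10

Zone of each point (C = within 1σ̂, B = 1σ̂–2σ̂, A = 2σ̂–3σ̂, * = beyond 3σ̂; sign = side of CL): 1:-B, 2:-C, 3:-B, 4:-C, 5:+C, 6:+B, 7:+C, 8:+B, 9:+B, 10:+A, 11:+C, 12:+C, 13:+C
Rule 3 (four of five consecutive points beyond the same 1σ limit) is satisfied at point 10.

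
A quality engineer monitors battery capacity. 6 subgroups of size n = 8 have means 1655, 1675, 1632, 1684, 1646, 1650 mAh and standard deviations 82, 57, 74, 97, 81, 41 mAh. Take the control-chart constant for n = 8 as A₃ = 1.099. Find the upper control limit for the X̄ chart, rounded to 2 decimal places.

X̄̄ = (1655 + 1675 + 1632 + 1684 + 1646 + 1650) / 6 = 1657.0000
s̄ = (82 + 57 + 74 + 97 + 81 + 41) / 6 = 72.0000
UCL = X̄̄ + A₃·s̄ = 1657.0000 + 1.099 × 72.0000 = 1736.1280

1736.13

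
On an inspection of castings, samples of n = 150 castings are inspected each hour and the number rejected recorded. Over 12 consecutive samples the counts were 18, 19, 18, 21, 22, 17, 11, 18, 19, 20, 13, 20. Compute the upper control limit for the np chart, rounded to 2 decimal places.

29.94

p̄ = Σdᵢ / (k·n) = 216 / (12 × 150) = 0.12000
UCL = np̄ + 3·√(np̄(1−p̄)) = 18.0000 + 3 × √(18.0000×0.88000) = 18.0000 + 3 × 3.9799 = 29.9398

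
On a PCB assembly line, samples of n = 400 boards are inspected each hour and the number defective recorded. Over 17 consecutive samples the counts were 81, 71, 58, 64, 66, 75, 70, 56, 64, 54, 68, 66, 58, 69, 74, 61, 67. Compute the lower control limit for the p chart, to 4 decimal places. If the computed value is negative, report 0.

p̄ = Σdᵢ / (k·n) = 1122 / (17 × 400) = 0.16500
LCL = p̄ − 3·√(p̄(1−p̄)/n) = 0.16500 − 3 × 0.01856 = 0.10932

0.1093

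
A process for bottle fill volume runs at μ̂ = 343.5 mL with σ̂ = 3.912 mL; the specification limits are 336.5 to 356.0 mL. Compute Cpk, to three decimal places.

0.596

Cpu = (USL − μ̂) / (3σ̂) = (356.0 − 343.5) / (3 × 3.912) = 1.0651; Cpl = (μ̂ − LSL) / (3σ̂) = (343.5 − 336.5) / (3 × 3.912) = 0.5965; Cpk = min(Cpu, Cpl) = 0.5965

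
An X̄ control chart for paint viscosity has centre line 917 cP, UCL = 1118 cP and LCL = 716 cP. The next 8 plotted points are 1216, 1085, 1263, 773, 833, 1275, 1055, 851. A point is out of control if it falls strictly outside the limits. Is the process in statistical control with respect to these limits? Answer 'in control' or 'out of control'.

out of control

Compare each point to [716, 1118]: sample 1 = 1216 > UCL; sample 3 = 1263 > UCL; sample 6 = 1275 > UCL.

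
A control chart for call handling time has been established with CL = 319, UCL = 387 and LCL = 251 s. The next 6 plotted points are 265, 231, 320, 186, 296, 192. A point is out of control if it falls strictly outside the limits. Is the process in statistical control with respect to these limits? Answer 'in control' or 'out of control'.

out of control

Compare each point to [251, 387]: sample 2 = 231 < LCL; sample 4 = 186 < LCL; sample 6 = 192 < LCL.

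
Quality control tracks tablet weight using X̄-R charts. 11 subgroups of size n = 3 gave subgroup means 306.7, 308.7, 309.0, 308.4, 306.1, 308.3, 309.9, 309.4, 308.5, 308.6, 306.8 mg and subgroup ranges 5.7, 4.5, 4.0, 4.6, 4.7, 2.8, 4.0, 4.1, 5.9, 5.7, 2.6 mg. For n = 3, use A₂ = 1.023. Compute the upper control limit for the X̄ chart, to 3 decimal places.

X̄̄ = (306.7 + 308.7 + 309.0 + 308.4 + 306.1 + 308.3 + 309.9 + 309.4 + 308.5 + 308.6 + 306.8) / 11 = 3390.4000 / 11 = 308.2182
R̄ = (5.7 + 4.5 + 4.0 + 4.6 + 4.7 + 2.8 + 4.0 + 4.1 + 5.9 + 5.7 + 2.6) / 11 = 48.6000 / 11 = 4.4182
UCL = X̄̄ + A₂·R̄ = 308.2182 + 1.023 × 4.4182 = 312.7380

312.738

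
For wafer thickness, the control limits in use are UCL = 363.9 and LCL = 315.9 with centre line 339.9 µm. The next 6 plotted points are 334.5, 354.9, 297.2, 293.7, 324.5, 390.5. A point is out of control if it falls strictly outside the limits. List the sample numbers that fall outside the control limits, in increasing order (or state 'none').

Compare each point to [315.9, 363.9]: sample 3 = 297.2 < LCL; sample 4 = 293.7 < LCL; sample 6 = 390.5 > UCL.

3, 4, 6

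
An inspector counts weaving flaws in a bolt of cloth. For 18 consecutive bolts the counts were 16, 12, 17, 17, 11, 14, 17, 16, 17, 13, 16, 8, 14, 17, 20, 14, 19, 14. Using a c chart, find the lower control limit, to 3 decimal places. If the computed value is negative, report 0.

3.449

c̄ = (16 + 12 + 17 + 17 + 11 + 14 + 17 + 16 + 17 + 13 + 16 + 8 + 14 + 17 + 20 + 14 + 19 + 14) / 18 = 272 / 18 = 15.1111
LCL = c̄ − 3√c̄ = 15.1111 − 3 × 3.8873 = 3.4492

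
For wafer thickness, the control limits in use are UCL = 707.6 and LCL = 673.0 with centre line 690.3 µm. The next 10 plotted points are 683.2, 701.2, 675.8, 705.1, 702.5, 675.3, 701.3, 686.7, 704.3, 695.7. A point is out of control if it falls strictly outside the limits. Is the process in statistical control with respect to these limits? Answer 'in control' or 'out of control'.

All 10 points lie within [673.0, 707.6].

in control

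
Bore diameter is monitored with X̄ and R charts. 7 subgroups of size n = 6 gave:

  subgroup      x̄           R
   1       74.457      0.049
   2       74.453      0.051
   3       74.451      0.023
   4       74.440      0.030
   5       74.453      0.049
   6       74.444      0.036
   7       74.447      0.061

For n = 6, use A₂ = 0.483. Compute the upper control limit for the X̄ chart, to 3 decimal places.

74.470

X̄̄ = (74.457 + 74.453 + 74.451 + 74.440 + 74.453 + 74.444 + 74.447) / 7 = 521.1450 / 7 = 74.4493
R̄ = (0.049 + 0.051 + 0.023 + 0.030 + 0.049 + 0.036 + 0.061) / 7 = 0.2990 / 7 = 0.0427
UCL = X̄̄ + A₂·R̄ = 74.4493 + 0.483 × 0.0427 = 74.4699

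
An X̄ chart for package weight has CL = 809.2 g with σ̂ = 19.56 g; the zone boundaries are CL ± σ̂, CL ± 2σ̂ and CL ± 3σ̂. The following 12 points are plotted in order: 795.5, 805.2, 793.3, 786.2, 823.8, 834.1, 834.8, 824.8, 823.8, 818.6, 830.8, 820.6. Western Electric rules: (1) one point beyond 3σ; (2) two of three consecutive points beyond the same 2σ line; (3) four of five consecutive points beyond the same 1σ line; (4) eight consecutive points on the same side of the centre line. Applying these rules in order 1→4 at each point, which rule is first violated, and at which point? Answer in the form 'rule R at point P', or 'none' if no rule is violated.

Zone of each point (C = within 1σ̂, B = 1σ̂–2σ̂, A = 2σ̂–3σ̂, * = beyond 3σ̂; sign = side of CL): 1:-C, 2:-C, 3:-C, 4:-B, 5:+C, 6:+B, 7:+B, 8:+C, 9:+C, 10:+C, 11:+B, 12:+C
Rule 4 (eight consecutive points on the same side of the centre line) is satisfied at point 12.

rule 4 at point 12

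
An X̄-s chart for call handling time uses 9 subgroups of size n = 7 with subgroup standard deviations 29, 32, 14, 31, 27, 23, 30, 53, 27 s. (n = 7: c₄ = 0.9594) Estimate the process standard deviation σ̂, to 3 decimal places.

s̄ = (29 + 32 + 14 + 31 + 27 + 23 + 30 + 53 + 27) / 9 = 29.5556
σ̂ = s̄ / c₄ = 29.5556 / 0.9594 = 30.8063

30.806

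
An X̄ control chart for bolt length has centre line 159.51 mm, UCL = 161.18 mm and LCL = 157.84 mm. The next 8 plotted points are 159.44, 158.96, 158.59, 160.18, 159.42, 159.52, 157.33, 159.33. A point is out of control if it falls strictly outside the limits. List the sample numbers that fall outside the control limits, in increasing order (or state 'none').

7

Compare each point to [157.84, 161.18]: sample 7 = 157.33 < LCL.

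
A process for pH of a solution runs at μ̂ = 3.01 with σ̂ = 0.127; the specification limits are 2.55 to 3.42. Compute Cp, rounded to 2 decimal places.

Cp = (USL − LSL) / (6σ̂) = (3.42 − 2.55) / (6 × 0.127) = 0.8700 / 0.7620 = 1.1417

1.14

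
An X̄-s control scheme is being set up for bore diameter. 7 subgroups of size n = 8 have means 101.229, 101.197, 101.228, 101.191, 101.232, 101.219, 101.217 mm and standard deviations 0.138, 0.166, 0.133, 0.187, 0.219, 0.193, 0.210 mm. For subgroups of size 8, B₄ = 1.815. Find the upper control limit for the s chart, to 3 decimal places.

0.323

s̄ = (0.138 + 0.166 + 0.133 + 0.187 + 0.219 + 0.193 + 0.210) / 7 = 0.1780
UCL_s = B₄·s̄ = 1.815 × 0.1780 = 0.3231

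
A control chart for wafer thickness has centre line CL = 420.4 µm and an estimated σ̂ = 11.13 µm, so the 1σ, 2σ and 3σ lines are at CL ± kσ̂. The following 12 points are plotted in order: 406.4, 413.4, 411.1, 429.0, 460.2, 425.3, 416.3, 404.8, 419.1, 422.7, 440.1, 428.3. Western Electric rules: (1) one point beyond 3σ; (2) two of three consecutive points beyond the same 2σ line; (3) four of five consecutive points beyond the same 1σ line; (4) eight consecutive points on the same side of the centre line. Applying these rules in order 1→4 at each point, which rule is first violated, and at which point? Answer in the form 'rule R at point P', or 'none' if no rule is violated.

rule 1 at point 5

Zone of each point (C = within 1σ̂, B = 1σ̂–2σ̂, A = 2σ̂–3σ̂, * = beyond 3σ̂; sign = side of CL): 1:-B, 2:-C, 3:-C, 4:+C, 5:+*, 6:+C, 7:-C, 8:-B, 9:-C, 10:+C, 11:+B, 12:+C
Rule 1 (one point beyond the 3σ limits) is satisfied at point 5.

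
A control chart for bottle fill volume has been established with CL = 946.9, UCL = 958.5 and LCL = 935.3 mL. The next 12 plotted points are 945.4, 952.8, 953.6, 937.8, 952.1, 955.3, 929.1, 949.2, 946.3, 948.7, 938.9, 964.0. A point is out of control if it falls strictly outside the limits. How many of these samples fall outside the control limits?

2

Compare each point to [935.3, 958.5]: sample 7 = 929.1 < LCL; sample 12 = 964.0 > UCL.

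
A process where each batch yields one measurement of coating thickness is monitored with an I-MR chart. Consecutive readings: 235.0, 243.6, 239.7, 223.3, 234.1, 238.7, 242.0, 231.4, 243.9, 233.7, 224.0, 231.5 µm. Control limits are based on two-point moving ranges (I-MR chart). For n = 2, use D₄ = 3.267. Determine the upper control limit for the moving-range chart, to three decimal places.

Moving ranges: 8.6, 3.9, 16.4, 10.8, 4.6, 3.3, 10.6, 12.5, 10.2, 9.7, 7.5; M̄R̄ = 98.1000 / 11 = 8.9182
UCL_MR = D₄·M̄R̄ = 3.267 × 8.9182 = 29.1357

29.136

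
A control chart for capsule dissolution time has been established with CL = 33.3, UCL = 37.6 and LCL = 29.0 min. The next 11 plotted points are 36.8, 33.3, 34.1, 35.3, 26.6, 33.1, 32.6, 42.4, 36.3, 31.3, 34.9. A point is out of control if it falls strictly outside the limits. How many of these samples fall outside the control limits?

Compare each point to [29.0, 37.6]: sample 5 = 26.6 < LCL; sample 8 = 42.4 > UCL.

2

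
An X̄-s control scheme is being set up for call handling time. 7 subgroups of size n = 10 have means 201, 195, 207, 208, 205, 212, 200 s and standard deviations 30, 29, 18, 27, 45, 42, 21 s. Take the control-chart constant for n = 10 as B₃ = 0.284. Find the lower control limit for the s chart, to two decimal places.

8.60

s̄ = (30 + 29 + 18 + 27 + 45 + 42 + 21) / 7 = 30.2857
LCL_s = B₃·s̄ = 0.284 × 30.2857 = 8.6011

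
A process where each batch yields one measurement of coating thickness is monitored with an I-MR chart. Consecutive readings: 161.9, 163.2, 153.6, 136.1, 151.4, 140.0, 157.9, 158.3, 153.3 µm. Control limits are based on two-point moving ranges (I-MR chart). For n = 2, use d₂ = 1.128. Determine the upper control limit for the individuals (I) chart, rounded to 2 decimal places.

X̄ = (161.9 + 163.2 + 153.6 + 136.1 + 151.4 + 140.0 + 157.9 + 158.3 + 153.3) / 9 = 152.8556
Moving ranges: 1.3, 9.6, 17.5, 15.3, 11.4, 17.9, 0.4, 5.0; M̄R̄ = 78.4000 / 8 = 9.8000
UCL = X̄ + 3·M̄R̄/d₂ = 152.8556 + 3 × 9.8000 / 1.128 = 178.9194

178.92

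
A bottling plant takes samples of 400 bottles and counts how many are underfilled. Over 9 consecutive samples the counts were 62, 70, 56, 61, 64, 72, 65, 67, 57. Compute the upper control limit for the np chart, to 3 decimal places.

p̄ = Σdᵢ / (k·n) = 574 / (9 × 400) = 0.15944
UCL = np̄ + 3·√(np̄(1−p̄)) = 63.7778 + 3 × √(63.7778×0.84056) = 63.7778 + 3 × 7.3218 = 85.7432

85.743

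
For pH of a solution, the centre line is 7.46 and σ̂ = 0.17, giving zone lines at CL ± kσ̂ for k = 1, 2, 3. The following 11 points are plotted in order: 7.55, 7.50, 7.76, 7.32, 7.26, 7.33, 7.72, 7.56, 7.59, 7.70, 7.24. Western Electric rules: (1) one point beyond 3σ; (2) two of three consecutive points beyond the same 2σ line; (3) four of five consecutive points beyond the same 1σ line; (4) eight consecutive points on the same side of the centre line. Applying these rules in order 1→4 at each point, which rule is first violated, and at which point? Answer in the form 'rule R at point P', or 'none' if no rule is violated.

none

Zone of each point (C = within 1σ̂, B = 1σ̂–2σ̂, A = 2σ̂–3σ̂, * = beyond 3σ̂; sign = side of CL): 1:+C, 2:+C, 3:+B, 4:-C, 5:-B, 6:-C, 7:+B, 8:+C, 9:+C, 10:+B, 11:-B
No rule fires across all 11 points.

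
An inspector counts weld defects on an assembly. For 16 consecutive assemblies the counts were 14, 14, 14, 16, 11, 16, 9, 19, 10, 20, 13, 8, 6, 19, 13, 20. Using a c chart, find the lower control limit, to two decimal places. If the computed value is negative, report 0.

2.70

c̄ = (14 + 14 + 14 + 16 + 11 + 16 + 9 + 19 + 10 + 20 + 13 + 8 + 6 + 19 + 13 + 20) / 16 = 222 / 16 = 13.8750
LCL = c̄ − 3√c̄ = 13.8750 − 3 × 3.7249 = 2.7003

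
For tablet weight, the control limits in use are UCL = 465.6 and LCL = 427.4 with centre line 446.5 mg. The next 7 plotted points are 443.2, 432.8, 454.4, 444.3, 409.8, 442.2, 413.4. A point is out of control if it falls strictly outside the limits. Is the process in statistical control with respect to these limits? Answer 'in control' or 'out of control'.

Compare each point to [427.4, 465.6]: sample 5 = 409.8 < LCL; sample 7 = 413.4 < LCL.

out of control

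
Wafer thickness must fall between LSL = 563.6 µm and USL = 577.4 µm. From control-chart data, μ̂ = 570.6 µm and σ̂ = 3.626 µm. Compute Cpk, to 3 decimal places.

Cpu = (USL − μ̂) / (3σ̂) = (577.4 − 570.6) / (3 × 3.626) = 0.6251; Cpl = (μ̂ − LSL) / (3σ̂) = (570.6 − 563.6) / (3 × 3.626) = 0.6435; Cpk = min(Cpu, Cpl) = 0.6251

0.625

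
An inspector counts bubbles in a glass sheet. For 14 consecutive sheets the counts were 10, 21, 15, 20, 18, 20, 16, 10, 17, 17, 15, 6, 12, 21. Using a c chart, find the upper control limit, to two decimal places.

c̄ = (10 + 21 + 15 + 20 + 18 + 20 + 16 + 10 + 17 + 17 + 15 + 6 + 12 + 21) / 14 = 218 / 14 = 15.5714
UCL = c̄ + 3√c̄ = 15.5714 + 3 × √15.5714 = 15.5714 + 3 × 3.9461 = 27.4096

27.41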